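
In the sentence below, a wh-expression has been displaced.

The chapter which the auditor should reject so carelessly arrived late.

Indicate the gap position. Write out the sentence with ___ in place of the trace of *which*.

The chapter which the auditor should reject ___ so carelessly arrived late.

'which' is the direct object of 'reject'. The gap is right after 'reject'.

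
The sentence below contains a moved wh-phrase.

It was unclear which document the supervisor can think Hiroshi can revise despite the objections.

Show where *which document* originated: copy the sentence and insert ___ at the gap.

Pre-movement form: The supervisor can think Hiroshi can revise which document despite the objections.
'which document' functions as the direct object of 'revise'. The gap is right after 'revise'.

It was unclear which document the supervisor can think Hiroshi can revise ___ despite the objections.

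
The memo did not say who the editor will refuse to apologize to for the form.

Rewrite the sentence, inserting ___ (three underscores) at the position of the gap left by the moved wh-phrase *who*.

Pre-movement form: The editor will refuse to apologize to who for the form.
'who' is the object of the preposition 'to'. The gap is right after 'to'.

The memo did not say who the editor will refuse to apologize to ___ for the form.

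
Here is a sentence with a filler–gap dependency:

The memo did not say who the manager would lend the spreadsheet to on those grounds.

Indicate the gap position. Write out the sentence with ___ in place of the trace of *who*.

The memo did not say who the manager would lend the spreadsheet to ___ on those grounds.

Before movement: The manager would lend the spreadsheet to who on those grounds.
'who' functions as the object of the preposition 'to' (recipient of 'lend'). The gap is right after 'to'.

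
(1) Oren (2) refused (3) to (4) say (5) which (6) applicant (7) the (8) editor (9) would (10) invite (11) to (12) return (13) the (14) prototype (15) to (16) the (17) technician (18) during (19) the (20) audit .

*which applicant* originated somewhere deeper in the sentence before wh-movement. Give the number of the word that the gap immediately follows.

10

Underlying clause: The editor would invite which applicant to return the prototype to the technician during the audit.
'which applicant' functions as the direct object of 'invite'. It moves to the left edge, and the trace sits right after 'invite':
Oren refused to say which applicant the editor would invite ___ to return the prototype to the technician during the audit.
'invite' is word 10.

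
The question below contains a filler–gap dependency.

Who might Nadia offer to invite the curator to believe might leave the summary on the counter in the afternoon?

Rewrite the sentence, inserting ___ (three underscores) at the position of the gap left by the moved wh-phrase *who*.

Before movement: Nadia might offer to invite the curator to believe who might leave the summary on the counter in the afternoon.
'who' functions as the subject of the clause embedded under 'believe'. The gap is right after 'believe'.

Who might Nadia offer to invite the curator to believe ___ might leave the summary on the counter in the afternoon?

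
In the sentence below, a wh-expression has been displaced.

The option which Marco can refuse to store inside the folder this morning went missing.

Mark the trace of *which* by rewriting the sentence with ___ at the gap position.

'which' is the direct object of 'store'. The gap is right after 'store'.

The option which Marco can refuse to store ___ inside the folder this morning went missing.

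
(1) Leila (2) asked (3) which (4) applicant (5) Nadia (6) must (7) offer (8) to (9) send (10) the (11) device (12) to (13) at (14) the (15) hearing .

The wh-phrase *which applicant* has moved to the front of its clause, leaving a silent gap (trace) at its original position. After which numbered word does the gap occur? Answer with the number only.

12

In situ: Nadia must offer to send the device to which applicant at the hearing.
'which applicant' functions as the object of the preposition 'to' (recipient of 'send'). Wh-movement fronts it, leaving a gap right after 'to':
Leila asked which applicant Nadia must offer to send the device to ___ at the hearing.
'to' is word 12.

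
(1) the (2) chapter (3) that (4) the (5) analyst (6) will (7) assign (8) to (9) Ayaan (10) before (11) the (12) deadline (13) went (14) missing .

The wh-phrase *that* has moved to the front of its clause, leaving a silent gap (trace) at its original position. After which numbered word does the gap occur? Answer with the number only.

'that' functions as the direct object of 'assign'. It moves to the left edge, and the trace sits right after 'assign':
The chapter that the analyst will assign ___ to Ayaan before the deadline went missing.
'assign' is word 7.

7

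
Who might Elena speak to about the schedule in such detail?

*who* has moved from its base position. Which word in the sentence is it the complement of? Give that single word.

to

Underlying clause: Elena might speak to who about the schedule in such detail.
The filler 'who' is interpreted as the object of the preposition 'to'. Wh-movement fronts it, leaving a gap right after 'to':
Who might Elena speak to ___ about the schedule in such detail?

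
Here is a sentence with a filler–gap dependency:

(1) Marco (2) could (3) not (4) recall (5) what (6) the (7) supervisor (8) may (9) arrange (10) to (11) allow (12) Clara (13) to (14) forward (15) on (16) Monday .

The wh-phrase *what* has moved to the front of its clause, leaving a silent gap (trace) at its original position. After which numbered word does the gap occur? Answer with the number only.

14

Underlying clause: The supervisor may arrange to allow Clara to forward what on Monday.
The filler 'what' is interpreted as the direct object of 'forward'. It moves to the left edge, and the trace sits right after 'forward':
Marco could not recall what the supervisor may arrange to allow Clara to forward ___ on Monday.
'forward' is word 14.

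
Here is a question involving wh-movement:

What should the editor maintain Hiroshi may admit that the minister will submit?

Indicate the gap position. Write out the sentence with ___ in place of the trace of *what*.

What should the editor maintain Hiroshi may admit that the minister will submit ___?

In situ: The editor should maintain Hiroshi may admit that the minister will submit what.
'what' functions as the direct object of 'submit'. The gap is right after 'submit'.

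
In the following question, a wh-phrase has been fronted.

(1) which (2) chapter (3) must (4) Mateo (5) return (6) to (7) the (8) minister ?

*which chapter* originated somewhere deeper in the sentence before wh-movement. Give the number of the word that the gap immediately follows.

Before movement: Mateo must return which chapter to the minister.
The filler 'which chapter' is interpreted as the direct object of 'return'. Wh-movement fronts it, leaving a gap right after 'return':
Which chapter must Mateo return ___ to the minister?
'return' is word 5.

5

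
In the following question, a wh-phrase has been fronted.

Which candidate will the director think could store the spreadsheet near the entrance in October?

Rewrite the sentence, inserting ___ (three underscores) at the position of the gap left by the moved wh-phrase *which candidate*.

Which candidate will the director think ___ could store the spreadsheet near the entrance in October?

Pre-movement form: The director will think which candidate could store the spreadsheet near the entrance in October.
'which candidate' is the subject of the clause embedded under 'think'. The gap is right after 'think'.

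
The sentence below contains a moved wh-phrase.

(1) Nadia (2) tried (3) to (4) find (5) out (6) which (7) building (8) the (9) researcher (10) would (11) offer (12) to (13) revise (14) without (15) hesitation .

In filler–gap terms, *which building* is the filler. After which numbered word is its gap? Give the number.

13

Pre-movement form: The researcher would offer to revise which building without hesitation.
The filler 'which building' is interpreted as the direct object of 'revise'. Fronting leaves a gap immediately after 'revise':
Nadia tried to find out which building the researcher would offer to revise ___ without hesitation.
'revise' is word 13.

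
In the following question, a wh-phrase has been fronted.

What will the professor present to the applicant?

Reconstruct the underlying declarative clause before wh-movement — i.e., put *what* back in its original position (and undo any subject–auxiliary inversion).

The professor will present what to the applicant.

'what' is the direct object of 'present'. Wh-movement fronts it, leaving a gap right after 'present':
What will the professor present ___ to the applicant?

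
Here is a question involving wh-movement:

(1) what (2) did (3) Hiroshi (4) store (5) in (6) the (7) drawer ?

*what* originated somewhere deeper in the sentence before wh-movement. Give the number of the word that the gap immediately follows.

4

Pre-movement form: Hiroshi did store what in the drawer.
'what' functions as the direct object of 'store'. It moves to the left edge, and the trace sits right after 'store':
What did Hiroshi store ___ in the drawer?
'store' is word 4.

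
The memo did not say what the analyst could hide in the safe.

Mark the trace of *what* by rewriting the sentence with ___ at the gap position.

Pre-movement form: The analyst could hide what in the safe.
'what' functions as the direct object of 'hide'. The gap is right after 'hide'.

The memo did not say what the analyst could hide ___ in the safe.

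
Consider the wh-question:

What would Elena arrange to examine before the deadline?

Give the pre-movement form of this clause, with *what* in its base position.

'what' is the direct object of 'examine'. Wh-movement fronts it, leaving a gap right after 'examine':
What would Elena arrange to examine ___ before the deadline?

Elena would arrange to examine what before the deadline.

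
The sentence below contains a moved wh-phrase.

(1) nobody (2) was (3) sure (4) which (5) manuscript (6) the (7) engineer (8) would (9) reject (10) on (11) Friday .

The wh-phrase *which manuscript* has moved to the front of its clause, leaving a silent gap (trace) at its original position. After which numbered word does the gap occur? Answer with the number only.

Before movement: The engineer would reject which manuscript on Friday.
'which manuscript' is the direct object of 'reject'. Fronting leaves a gap immediately after 'reject':
Nobody was sure which manuscript the engineer would reject ___ on Friday.
'reject' is word 9.

9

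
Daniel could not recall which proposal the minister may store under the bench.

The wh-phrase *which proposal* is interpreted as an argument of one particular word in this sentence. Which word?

store

Underlying clause: The minister may store which proposal under the bench.
'which proposal' is the direct object of 'store'. Fronting leaves a gap immediately after 'store':
Daniel could not recall which proposal the minister may store ___ under the bench.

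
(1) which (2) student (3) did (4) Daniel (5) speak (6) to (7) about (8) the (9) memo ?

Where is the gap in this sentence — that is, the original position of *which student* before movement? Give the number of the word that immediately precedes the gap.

6

Pre-movement form: Daniel did speak to which student about the memo.
The filler 'which student' is interpreted as the object of the preposition 'to'. It moves to the left edge, and the trace sits right after 'to':
Which student did Daniel speak to ___ about the memo?
'to' is word 6.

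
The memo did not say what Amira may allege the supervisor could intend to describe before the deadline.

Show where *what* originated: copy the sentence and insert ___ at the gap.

The memo did not say what Amira may allege the supervisor could intend to describe ___ before the deadline.

Before movement: Amira may allege the supervisor could intend to describe what before the deadline.
'what' is the direct object of 'describe'. The gap is right after 'describe'.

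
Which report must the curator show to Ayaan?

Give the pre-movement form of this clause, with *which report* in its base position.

The curator must show which report to Ayaan.

'which report' functions as the direct object of 'show'. Fronting leaves a gap immediately after 'show':
Which report must the curator show ___ to Ayaan?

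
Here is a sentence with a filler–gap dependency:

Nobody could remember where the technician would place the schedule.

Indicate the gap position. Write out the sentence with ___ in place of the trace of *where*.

Nobody could remember where the technician would place the schedule ___.

Before movement: The technician would place the schedule where.
'where' functions as the locative complement of 'place'. The gap is right after 'schedule'.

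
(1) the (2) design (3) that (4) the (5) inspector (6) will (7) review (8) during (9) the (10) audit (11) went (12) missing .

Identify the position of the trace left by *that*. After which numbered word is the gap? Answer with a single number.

The filler 'that' is interpreted as the direct object of 'review'. Fronting leaves a gap immediately after 'review':
The design that the inspector will review ___ during the audit went missing.
'review' is word 7.

7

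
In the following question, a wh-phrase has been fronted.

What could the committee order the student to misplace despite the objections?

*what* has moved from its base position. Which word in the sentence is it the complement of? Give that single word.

misplace

Before movement: The committee could order the student to misplace what despite the objections.
'what' is the direct object of 'misplace'. It moves to the left edge, and the trace sits right after 'misplace':
What could the committee order the student to misplace ___ despite the objections?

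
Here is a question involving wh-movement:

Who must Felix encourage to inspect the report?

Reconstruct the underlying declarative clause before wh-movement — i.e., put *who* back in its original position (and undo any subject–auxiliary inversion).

'who' is the direct object of 'encourage'. It moves to the left edge, and the trace sits right after 'encourage':
Who must Felix encourage ___ to inspect the report?

Felix must encourage who to inspect the report.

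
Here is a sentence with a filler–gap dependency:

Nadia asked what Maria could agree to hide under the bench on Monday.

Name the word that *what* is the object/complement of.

Before movement: Maria could agree to hide what under the bench on Monday.
The filler 'what' is interpreted as the direct object of 'hide'. It moves to the left edge, and the trace sits right after 'hide':
Nadia asked what Maria could agree to hide ___ under the bench on Monday.

hide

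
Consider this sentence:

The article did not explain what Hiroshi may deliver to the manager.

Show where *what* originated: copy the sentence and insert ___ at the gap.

The article did not explain what Hiroshi may deliver ___ to the manager.

In situ: Hiroshi may deliver what to the manager.
The filler 'what' is interpreted as the direct object of 'deliver'. The gap is right after 'deliver'.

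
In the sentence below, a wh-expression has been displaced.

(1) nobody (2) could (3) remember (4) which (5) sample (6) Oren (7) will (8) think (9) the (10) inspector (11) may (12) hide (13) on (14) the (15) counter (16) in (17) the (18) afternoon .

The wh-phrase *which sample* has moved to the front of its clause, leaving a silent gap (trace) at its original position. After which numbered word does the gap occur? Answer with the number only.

In situ: Oren will think the inspector may hide which sample on the counter in the afternoon.
'which sample' is the direct object of 'hide'. Fronting leaves a gap immediately after 'hide':
Nobody could remember which sample Oren will think the inspector may hide ___ on the counter in the afternoon.
'hide' is word 12.

12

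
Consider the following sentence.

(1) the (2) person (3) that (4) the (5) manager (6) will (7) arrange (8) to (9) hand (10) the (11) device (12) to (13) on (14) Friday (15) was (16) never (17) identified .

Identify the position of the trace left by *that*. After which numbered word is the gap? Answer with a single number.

12

The filler 'that' is interpreted as the object of the preposition 'to' (recipient of 'hand'). Wh-movement fronts it, leaving a gap right after 'to':
The person that the manager will arrange to hand the device to ___ on Friday was never identified.
'to' is word 12.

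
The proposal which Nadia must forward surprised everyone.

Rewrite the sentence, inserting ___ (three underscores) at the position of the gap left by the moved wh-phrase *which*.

The proposal which Nadia must forward ___ surprised everyone.

The filler 'which' is interpreted as the direct object of 'forward'. The gap is right after 'forward'.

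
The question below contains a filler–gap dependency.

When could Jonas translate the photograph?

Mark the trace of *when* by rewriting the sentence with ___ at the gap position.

Before movement: Jonas could translate the photograph when.
'when' is the temporal adjunct. The gap is right after 'photograph'.

When could Jonas translate the photograph ___?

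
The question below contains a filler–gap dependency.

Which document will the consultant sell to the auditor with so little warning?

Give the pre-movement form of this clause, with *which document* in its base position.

The consultant will sell which document to the auditor with so little warning.

The filler 'which document' is interpreted as the direct object of 'sell'. It moves to the left edge, and the trace sits right after 'sell':
Which document will the consultant sell ___ to the auditor with so little warning?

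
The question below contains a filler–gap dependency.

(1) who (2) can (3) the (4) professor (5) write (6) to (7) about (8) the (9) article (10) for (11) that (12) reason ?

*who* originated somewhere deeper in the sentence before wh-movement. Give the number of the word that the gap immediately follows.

6

Pre-movement form: The professor can write to who about the article for that reason.
'who' is the object of the preposition 'to'. It moves to the left edge, and the trace sits right after 'to':
Who can the professor write to ___ about the article for that reason?
'to' is word 6.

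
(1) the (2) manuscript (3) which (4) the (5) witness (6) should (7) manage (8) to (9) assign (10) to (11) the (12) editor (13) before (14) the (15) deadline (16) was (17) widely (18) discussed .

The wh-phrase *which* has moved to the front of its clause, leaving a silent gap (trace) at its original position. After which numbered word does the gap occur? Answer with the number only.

The filler 'which' is interpreted as the direct object of 'assign'. Wh-movement fronts it, leaving a gap right after 'assign':
The manuscript which the witness should manage to assign ___ to the editor before the deadline was widely discussed.
'assign' is word 9.

9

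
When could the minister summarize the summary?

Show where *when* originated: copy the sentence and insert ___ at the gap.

In situ: The minister could summarize the summary when.
'when' is the temporal adjunct. The gap is right after 'summary'.

When could the minister summarize the summary ___?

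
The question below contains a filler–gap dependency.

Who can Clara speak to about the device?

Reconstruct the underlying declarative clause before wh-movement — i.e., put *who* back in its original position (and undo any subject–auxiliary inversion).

'who' is the object of the preposition 'to'. Fronting leaves a gap immediately after 'to':
Who can Clara speak to ___ about the device?

Clara can speak to who about the device.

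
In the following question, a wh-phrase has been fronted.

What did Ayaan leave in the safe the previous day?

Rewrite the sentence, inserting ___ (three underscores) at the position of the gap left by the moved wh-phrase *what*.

What did Ayaan leave ___ in the safe the previous day?

Underlying clause: Ayaan did leave what in the safe the previous day.
'what' is the direct object of 'leave'. The gap is right after 'leave'.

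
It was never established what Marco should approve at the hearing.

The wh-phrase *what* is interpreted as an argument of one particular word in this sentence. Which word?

approve

Underlying clause: Marco should approve what at the hearing.
The filler 'what' is interpreted as the direct object of 'approve'. It moves to the left edge, and the trace sits right after 'approve':
It was never established what Marco should approve ___ at the hearing.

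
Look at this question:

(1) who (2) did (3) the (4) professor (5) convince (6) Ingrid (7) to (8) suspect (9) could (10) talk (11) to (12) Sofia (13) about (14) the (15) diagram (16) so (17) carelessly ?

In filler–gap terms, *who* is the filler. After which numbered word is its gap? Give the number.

Pre-movement form: The professor did convince Ingrid to suspect who could talk to Sofia about the diagram so carelessly.
'who' functions as the subject of the clause embedded under 'suspect'. Wh-movement fronts it, leaving a gap right after 'suspect':
Who did the professor convince Ingrid to suspect ___ could talk to Sofia about the diagram so carelessly?
'suspect' is word 8.

8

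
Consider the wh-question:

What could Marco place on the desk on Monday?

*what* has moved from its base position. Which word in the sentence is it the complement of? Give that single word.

Before movement: Marco could place what on the desk on Monday.
'what' functions as the direct object of 'place'. Fronting leaves a gap immediately after 'place':
What could Marco place ___ on the desk on Monday?

place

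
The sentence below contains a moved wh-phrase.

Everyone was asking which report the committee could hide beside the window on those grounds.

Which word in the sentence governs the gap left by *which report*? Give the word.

hide

Underlying clause: The committee could hide which report beside the window on those grounds.
'which report' is the direct object of 'hide'. It moves to the left edge, and the trace sits right after 'hide':
Everyone was asking which report the committee could hide ___ beside the window on those grounds.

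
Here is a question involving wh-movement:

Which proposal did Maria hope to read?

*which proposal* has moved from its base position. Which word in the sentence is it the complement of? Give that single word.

Pre-movement form: Maria did hope to read which proposal.
'which proposal' is the direct object of 'read'. It moves to the left edge, and the trace sits right after 'read':
Which proposal did Maria hope to read ___?

read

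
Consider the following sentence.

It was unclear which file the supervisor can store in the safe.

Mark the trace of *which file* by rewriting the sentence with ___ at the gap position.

It was unclear which file the supervisor can store ___ in the safe.

Underlying clause: The supervisor can store which file in the safe.
'which file' functions as the direct object of 'store'. The gap is right after 'store'.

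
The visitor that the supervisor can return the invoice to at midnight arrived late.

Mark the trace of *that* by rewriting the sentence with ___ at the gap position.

'that' functions as the object of the preposition 'to' (recipient of 'return'). The gap is right after 'to'.

The visitor that the supervisor can return the invoice to ___ at midnight arrived late.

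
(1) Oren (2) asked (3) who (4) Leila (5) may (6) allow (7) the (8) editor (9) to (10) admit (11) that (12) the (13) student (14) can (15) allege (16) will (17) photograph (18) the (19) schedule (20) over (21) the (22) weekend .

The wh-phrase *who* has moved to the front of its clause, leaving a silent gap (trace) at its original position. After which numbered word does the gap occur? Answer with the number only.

15

Before movement: Leila may allow the editor to admit that the student can allege who will photograph the schedule over the weekend.
'who' is the subject of the clause embedded under 'allege'. Wh-movement fronts it, leaving a gap right after 'allege':
Oren asked who Leila may allow the editor to admit that the student can allege ___ will photograph the schedule over the weekend.
'allege' is word 15.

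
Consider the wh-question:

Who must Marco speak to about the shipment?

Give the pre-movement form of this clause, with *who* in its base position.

'who' is the object of the preposition 'to'. Wh-movement fronts it, leaving a gap right after 'to':
Who must Marco speak to ___ about the shipment?

Marco must speak to who about the shipment.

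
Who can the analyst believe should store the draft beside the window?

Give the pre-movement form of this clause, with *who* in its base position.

The analyst can believe who should store the draft beside the window.

The filler 'who' is interpreted as the subject of the clause embedded under 'believe'. Fronting leaves a gap immediately after 'believe':
Who can the analyst believe ___ should store the draft beside the window?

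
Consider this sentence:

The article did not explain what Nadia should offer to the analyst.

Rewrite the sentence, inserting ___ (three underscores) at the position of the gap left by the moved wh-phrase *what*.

Before movement: Nadia should offer what to the analyst.
The filler 'what' is interpreted as the direct object of 'offer'. The gap is right after 'offer'.

The article did not explain what Nadia should offer ___ to the analyst.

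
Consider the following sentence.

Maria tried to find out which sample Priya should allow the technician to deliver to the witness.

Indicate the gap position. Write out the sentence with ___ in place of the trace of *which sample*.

Underlying clause: Priya should allow the technician to deliver which sample to the witness.
'which sample' functions as the direct object of 'deliver'. The gap is right after 'deliver'.

Maria tried to find out which sample Priya should allow the technician to deliver ___ to the witness.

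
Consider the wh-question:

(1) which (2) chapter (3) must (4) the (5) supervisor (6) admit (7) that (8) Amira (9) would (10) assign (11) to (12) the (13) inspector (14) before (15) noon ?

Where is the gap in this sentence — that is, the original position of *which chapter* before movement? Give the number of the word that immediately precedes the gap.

10

In situ: The supervisor must admit that Amira would assign which chapter to the inspector before noon.
'which chapter' functions as the direct object of 'assign'. Fronting leaves a gap immediately after 'assign':
Which chapter must the supervisor admit that Amira would assign ___ to the inspector before noon?
'assign' is word 10.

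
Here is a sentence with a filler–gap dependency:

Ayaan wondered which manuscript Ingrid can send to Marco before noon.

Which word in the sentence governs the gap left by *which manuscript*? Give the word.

send

In situ: Ingrid can send which manuscript to Marco before noon.
'which manuscript' is the direct object of 'send'. Wh-movement fronts it, leaving a gap right after 'send':
Ayaan wondered which manuscript Ingrid can send ___ to Marco before noon.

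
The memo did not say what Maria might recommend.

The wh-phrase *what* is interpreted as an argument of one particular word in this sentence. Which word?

recommend

Before movement: Maria might recommend what.
The filler 'what' is interpreted as the direct object of 'recommend'. Wh-movement fronts it, leaving a gap right after 'recommend':
The memo did not say what Maria might recommend ___.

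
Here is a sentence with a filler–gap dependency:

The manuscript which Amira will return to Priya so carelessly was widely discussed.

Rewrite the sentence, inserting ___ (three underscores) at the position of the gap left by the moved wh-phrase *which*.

The manuscript which Amira will return ___ to Priya so carelessly was widely discussed.

'which' is the direct object of 'return'. The gap is right after 'return'.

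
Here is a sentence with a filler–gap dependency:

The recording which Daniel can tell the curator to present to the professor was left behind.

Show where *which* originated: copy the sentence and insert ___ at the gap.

'which' is the direct object of 'present'. The gap is right after 'present'.

The recording which Daniel can tell the curator to present ___ to the professor was left behind.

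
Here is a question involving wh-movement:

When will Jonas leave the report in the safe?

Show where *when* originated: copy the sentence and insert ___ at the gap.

Before movement: Jonas will leave the report in the safe when.
'when' is the temporal adjunct. The gap is right after 'safe'.

When will Jonas leave the report in the safe ___?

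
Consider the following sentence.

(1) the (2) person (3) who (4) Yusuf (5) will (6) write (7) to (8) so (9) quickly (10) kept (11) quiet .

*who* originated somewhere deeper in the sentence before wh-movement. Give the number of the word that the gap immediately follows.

7

'who' functions as the object of the preposition 'to'. Wh-movement fronts it, leaving a gap right after 'to':
The person who Yusuf will write to ___ so quickly kept quiet.
'to' is word 7.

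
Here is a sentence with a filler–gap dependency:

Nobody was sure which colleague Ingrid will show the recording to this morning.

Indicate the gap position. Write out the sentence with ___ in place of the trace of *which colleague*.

Nobody was sure which colleague Ingrid will show the recording to ___ this morning.

In situ: Ingrid will show the recording to which colleague this morning.
The filler 'which colleague' is interpreted as the object of the preposition 'to' (recipient of 'show'). The gap is right after 'to'.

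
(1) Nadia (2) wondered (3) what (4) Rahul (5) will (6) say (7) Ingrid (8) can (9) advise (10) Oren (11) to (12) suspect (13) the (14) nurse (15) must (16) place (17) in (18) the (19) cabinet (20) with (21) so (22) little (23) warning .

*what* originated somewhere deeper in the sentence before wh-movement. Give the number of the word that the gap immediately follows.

16

Pre-movement form: Rahul will say Ingrid can advise Oren to suspect the nurse must place what in the cabinet with so little warning.
The filler 'what' is interpreted as the direct object of 'place'. It moves to the left edge, and the trace sits right after 'place':
Nadia wondered what Rahul will say Ingrid can advise Oren to suspect the nurse must place ___ in the cabinet with so little warning.
'place' is word 16.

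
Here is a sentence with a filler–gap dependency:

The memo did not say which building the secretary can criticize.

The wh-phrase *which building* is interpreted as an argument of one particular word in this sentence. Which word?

criticize

Before movement: The secretary can criticize which building.
The filler 'which building' is interpreted as the direct object of 'criticize'. Fronting leaves a gap immediately after 'criticize':
The memo did not say which building the secretary can criticize ___.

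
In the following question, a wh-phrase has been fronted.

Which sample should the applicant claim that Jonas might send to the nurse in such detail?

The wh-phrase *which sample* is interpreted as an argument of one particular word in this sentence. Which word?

send

Before movement: The applicant should claim that Jonas might send which sample to the nurse in such detail.
The filler 'which sample' is interpreted as the direct object of 'send'. Fronting leaves a gap immediately after 'send':
Which sample should the applicant claim that Jonas might send ___ to the nurse in such detail?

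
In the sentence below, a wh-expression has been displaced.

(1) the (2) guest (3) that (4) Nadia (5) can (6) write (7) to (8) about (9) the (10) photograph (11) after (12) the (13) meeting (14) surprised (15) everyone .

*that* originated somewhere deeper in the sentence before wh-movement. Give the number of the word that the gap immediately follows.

'that' functions as the object of the preposition 'to'. It moves to the left edge, and the trace sits right after 'to':
The guest that Nadia can write to ___ about the photograph after the meeting surprised everyone.
'to' is word 7.

7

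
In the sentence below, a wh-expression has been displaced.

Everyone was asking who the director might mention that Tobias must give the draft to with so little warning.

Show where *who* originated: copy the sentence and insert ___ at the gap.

Pre-movement form: The director might mention that Tobias must give the draft to who with so little warning.
'who' functions as the object of the preposition 'to' (recipient of 'give'). The gap is right after 'to'.

Everyone was asking who the director might mention that Tobias must give the draft to ___ with so little warning.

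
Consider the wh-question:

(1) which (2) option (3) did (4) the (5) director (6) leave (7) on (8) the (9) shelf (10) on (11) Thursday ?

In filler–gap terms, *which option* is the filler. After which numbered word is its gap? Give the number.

Pre-movement form: The director did leave which option on the shelf on Thursday.
'which option' functions as the direct object of 'leave'. Fronting leaves a gap immediately after 'leave':
Which option did the director leave ___ on the shelf on Thursday?
'leave' is word 6.

6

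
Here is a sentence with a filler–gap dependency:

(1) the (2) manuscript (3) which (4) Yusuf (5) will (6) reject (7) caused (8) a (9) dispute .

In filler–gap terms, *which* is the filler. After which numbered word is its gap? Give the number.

6

'which' is the direct object of 'reject'. Fronting leaves a gap immediately after 'reject':
The manuscript which Yusuf will reject ___ caused a dispute.
'reject' is word 6.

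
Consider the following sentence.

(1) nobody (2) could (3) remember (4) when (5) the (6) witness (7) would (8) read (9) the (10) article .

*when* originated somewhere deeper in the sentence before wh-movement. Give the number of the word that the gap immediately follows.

10

In situ: The witness would read the article when.
The filler 'when' is interpreted as the temporal adjunct. Fronting leaves a gap immediately after 'article':
Nobody could remember when the witness would read the article ___.
'article' is word 10.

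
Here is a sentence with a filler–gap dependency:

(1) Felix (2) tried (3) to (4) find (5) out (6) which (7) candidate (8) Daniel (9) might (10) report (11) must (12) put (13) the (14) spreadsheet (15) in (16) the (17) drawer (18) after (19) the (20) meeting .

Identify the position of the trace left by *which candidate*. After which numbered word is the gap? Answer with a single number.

10

In situ: Daniel might report which candidate must put the spreadsheet in the drawer after the meeting.
The filler 'which candidate' is interpreted as the subject of the clause embedded under 'report'. Wh-movement fronts it, leaving a gap right after 'report':
Felix tried to find out which candidate Daniel might report ___ must put the spreadsheet in the drawer after the meeting.
'report' is word 10.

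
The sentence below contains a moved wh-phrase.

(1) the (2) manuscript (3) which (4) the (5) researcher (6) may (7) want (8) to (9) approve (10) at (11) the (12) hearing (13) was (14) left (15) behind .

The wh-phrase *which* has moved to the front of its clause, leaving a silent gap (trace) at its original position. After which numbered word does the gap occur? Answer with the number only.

'which' functions as the direct object of 'approve'. It moves to the left edge, and the trace sits right after 'approve':
The manuscript which the researcher may want to approve ___ at the hearing was left behind.
'approve' is word 9.

9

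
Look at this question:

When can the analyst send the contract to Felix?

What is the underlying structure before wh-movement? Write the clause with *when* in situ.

The filler 'when' is interpreted as the temporal adjunct. Fronting leaves a gap immediately after 'Felix':
When can the analyst send the contract to Felix ___?

The analyst can send the contract to Felix when.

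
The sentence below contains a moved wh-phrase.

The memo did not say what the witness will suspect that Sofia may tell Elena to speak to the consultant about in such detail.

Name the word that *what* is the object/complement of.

In situ: The witness will suspect that Sofia may tell Elena to speak to the consultant about what in such detail.
The filler 'what' is interpreted as the object of the preposition 'about'. Fronting leaves a gap immediately after 'about':
The memo did not say what the witness will suspect that Sofia may tell Elena to speak to the consultant about ___ in such detail.

about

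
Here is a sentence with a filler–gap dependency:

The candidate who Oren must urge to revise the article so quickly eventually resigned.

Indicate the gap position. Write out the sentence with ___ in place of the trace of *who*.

The filler 'who' is interpreted as the direct object of 'urge'. The gap is right after 'urge'.

The candidate who Oren must urge ___ to revise the article so quickly eventually resigned.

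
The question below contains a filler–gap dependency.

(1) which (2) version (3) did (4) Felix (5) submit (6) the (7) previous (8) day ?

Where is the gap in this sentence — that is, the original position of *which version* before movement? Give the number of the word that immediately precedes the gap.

5

Before movement: Felix did submit which version the previous day.
'which version' functions as the direct object of 'submit'. It moves to the left edge, and the trace sits right after 'submit':
Which version did Felix submit ___ the previous day?
'submit' is word 5.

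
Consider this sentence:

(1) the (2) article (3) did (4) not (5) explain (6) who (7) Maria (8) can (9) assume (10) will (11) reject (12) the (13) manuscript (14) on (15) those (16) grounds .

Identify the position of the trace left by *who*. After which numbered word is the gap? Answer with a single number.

9

Pre-movement form: Maria can assume who will reject the manuscript on those grounds.
The filler 'who' is interpreted as the subject of the clause embedded under 'assume'. Wh-movement fronts it, leaving a gap right after 'assume':
The article did not explain who Maria can assume ___ will reject the manuscript on those grounds.
'assume' is word 9.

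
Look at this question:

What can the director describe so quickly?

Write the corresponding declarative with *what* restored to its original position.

'what' functions as the direct object of 'describe'. Fronting leaves a gap immediately after 'describe':
What can the director describe ___ so quickly?

The director can describe what so quickly.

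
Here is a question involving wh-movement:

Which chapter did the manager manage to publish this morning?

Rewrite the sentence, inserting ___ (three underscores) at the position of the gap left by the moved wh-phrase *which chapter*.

In situ: The manager did manage to publish which chapter this morning.
'which chapter' functions as the direct object of 'publish'. The gap is right after 'publish'.

Which chapter did the manager manage to publish ___ this morning?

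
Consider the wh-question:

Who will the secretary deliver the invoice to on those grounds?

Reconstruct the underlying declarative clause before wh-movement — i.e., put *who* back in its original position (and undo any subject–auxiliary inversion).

The secretary will deliver the invoice to who on those grounds.

'who' functions as the object of the preposition 'to' (recipient of 'deliver'). Fronting leaves a gap immediately after 'to':
Who will the secretary deliver the invoice to ___ on those grounds?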